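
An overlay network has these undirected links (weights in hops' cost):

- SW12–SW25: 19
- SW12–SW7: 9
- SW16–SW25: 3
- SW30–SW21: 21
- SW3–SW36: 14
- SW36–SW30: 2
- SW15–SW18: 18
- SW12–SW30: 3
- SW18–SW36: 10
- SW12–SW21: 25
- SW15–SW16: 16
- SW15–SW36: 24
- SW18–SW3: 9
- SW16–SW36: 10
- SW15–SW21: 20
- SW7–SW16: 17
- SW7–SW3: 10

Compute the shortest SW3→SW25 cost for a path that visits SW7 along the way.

Best SW3 to SW7: SW3 → SW7 costing 10
Shortest SW7→SW25: SW7 → SW16 → SW25 = 20
Total via SW7: 10 + 20 = 30 hops' cost.

30 hops' cost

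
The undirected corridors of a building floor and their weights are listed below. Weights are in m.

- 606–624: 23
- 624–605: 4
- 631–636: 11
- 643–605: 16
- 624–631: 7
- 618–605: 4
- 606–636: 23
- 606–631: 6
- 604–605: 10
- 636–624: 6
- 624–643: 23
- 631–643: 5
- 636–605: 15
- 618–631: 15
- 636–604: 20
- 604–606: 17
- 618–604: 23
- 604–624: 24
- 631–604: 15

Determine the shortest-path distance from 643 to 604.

20 m

Running Dijkstra from 643:
643: 0
631: 5  (via 643)
606: 11  (via 631)
624: 12  (via 631)
605: 16  (via 643)
636: 16  (via 631)
618: 20  (via 631)
604: 20  (via 631)
Shortest route: 643 → 631 → 604 = 20 m.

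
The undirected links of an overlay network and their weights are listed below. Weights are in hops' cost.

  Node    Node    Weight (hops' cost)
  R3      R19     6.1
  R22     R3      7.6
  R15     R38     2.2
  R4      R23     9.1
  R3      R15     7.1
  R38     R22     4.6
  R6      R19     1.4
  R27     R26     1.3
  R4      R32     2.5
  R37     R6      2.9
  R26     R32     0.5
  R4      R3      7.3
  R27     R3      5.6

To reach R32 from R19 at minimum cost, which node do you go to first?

Enumerating some paths:
R19 → R3 → R27 → R26 → R32: 6.1+5.6+1.3+0.5 = 13.5
R19 → R3 → R4 → R32: 6.1+7.3+2.5 = 15.9
The minimum is 13.5 hops' cost via R19 → R3 → R27 → R26 → R32.
So from R19 the first move is to R3.

R3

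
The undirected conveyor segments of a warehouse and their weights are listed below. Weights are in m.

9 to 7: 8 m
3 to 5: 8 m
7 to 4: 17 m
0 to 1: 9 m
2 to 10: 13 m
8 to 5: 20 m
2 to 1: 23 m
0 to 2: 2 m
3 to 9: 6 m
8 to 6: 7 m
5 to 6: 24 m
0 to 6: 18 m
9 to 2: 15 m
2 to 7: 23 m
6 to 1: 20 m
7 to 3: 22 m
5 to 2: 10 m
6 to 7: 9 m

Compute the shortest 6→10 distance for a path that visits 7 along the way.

45 m

Best 6 to 7: 6–7 costing 9
Shortest 7→10: 7–2–10 = 36
Total via 7: 9 + 36 = 45 m.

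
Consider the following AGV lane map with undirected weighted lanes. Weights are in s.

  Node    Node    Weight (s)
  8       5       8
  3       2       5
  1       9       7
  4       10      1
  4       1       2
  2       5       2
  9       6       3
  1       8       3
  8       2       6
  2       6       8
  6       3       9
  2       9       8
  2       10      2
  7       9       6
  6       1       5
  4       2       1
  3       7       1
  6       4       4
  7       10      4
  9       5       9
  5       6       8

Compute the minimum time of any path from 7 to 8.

Compare a few routes:
7 - 10 - 2 - 4 - 1 - 8: 4+2+1+2+3 = 12
7 - 10 - 4 - 2 - 8: 4+1+1+6 = 12
7 - 10 - 4 - 1 - 8: 4+1+2+3 = 10
The minimum is 10 s via 7 - 10 - 4 - 1 - 8.

10 s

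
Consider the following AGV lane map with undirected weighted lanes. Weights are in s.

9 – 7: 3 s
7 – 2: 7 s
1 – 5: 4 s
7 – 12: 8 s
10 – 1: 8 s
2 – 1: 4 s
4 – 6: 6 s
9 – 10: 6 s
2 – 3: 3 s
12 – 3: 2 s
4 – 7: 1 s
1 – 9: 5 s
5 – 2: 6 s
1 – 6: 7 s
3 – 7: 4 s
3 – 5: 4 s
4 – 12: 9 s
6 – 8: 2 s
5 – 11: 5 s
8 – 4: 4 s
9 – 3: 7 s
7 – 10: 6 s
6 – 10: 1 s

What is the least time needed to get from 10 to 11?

Candidate routes:
10–1–5–11: 8+4+5 = 17
10–7–3–5–11: 6+4+4+5 = 19
10–6–4–7–3–5–11: 1+6+1+4+4+5 = 21
10–9–1–5–11: 6+5+4+5 = 20
The minimum is 17 s via 10–1–5–11.

17 s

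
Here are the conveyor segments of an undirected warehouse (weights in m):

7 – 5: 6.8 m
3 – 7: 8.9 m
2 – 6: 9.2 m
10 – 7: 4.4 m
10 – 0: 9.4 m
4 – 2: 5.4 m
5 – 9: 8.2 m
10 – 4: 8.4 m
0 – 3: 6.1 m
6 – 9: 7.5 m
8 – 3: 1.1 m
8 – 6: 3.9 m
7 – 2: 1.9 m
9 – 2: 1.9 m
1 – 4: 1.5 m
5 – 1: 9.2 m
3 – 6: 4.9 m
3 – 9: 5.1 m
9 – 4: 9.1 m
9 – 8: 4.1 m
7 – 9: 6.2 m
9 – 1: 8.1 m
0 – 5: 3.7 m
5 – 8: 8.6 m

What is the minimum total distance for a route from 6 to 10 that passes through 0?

Best 6 to 0: 6 → 3 → 0 costing 11
Best 0 to 10: 0 → 10 costing 9.4
Total via 0: 11 + 9.4 = 20.4 m.

20.4 m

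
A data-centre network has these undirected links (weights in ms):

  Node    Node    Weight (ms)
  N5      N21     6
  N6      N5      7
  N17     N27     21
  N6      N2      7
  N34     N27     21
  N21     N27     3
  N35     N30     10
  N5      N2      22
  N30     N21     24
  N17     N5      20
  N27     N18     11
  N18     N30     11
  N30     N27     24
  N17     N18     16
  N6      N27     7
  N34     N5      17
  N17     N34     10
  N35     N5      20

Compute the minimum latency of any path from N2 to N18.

25 ms

Enumerating some paths:
N2–N5–N21–N27–N18: 22+6+3+11 = 42
N2–N6–N5–N21–N27–N18: 7+7+6+3+11 = 34
N2–N6–N27–N18: 7+7+11 = 25
N2–N5–N6–N27–N18: 22+7+7+11 = 47
Cheapest is N2–N6–N27–N18 at 25 ms.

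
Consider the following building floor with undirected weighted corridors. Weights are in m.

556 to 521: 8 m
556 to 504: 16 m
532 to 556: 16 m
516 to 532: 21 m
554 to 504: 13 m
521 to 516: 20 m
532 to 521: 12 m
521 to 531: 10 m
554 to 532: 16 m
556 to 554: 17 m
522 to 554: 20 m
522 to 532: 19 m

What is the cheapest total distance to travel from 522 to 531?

Running Dijkstra from 522:
522: 0
532: 19  (via 522)
554: 20  (via 522)
521: 31  (via 532)
504: 33  (via 554)
556: 35  (via 532)
516: 40  (via 532)
531: 41  (via 521)
Shortest route: 522–532–521–531 = 41 m.

41 m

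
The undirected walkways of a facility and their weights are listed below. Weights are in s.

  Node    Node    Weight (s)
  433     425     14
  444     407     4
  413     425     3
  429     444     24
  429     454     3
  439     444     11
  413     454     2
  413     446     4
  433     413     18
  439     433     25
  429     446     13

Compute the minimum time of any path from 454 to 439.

Candidate routes:
454 - 429 - 444 - 439: 3+24+11 = 38
454 - 413 - 425 - 433 - 439: 2+3+14+25 = 44
Cheapest is 454 - 429 - 444 - 439 at 38 s.

38 s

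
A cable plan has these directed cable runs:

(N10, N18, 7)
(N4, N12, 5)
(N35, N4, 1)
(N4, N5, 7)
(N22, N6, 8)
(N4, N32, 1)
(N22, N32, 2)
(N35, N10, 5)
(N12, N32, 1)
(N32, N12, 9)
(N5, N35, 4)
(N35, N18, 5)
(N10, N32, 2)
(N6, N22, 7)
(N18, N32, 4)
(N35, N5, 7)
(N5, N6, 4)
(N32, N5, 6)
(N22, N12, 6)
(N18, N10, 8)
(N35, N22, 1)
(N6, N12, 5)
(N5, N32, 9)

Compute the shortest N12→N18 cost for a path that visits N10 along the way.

23

Shortest N12→N10: N12–N32–N5–N35–N10 = 16
Shortest N10→N18: N10–N18 = 7
Total via N10: 16 + 7 = 23.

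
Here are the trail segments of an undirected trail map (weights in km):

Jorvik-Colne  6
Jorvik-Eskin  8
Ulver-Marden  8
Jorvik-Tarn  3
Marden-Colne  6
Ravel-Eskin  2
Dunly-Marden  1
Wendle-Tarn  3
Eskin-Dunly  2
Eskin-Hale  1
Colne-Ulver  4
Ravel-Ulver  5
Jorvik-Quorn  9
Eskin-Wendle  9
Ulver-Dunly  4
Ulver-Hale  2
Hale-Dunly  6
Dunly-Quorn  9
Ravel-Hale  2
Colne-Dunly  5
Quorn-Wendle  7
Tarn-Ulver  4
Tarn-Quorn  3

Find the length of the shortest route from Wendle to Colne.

Shortest distances from Wendle:
Wendle: 0
Tarn: 3  (via Wendle)
Quorn: 6  (via Tarn)
Jorvik: 6  (via Tarn)
Ulver: 7  (via Tarn)
Hale: 9  (via Ulver)
Eskin: 9  (via Wendle)
Ravel: 11  (via Hale)
Colne: 11  (via Ulver)
Shortest route: Wendle → Tarn → Ulver → Colne = 11 km.

11 km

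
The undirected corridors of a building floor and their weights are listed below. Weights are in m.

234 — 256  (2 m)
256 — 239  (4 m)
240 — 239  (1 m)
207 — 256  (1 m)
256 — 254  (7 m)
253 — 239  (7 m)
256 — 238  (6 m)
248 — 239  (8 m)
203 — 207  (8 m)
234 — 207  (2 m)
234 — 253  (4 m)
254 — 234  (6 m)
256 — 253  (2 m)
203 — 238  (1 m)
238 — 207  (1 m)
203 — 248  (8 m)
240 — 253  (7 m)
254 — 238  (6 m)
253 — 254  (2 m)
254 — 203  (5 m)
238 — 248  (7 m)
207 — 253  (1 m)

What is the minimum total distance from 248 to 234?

Compare a few routes:
248 → 238 → 207 → 256 → 234: 7+1+1+2 = 11
248 → 238 → 207 → 234: 7+1+2 = 10
Cheapest is 248 → 238 → 207 → 234 at 10 m.

10 m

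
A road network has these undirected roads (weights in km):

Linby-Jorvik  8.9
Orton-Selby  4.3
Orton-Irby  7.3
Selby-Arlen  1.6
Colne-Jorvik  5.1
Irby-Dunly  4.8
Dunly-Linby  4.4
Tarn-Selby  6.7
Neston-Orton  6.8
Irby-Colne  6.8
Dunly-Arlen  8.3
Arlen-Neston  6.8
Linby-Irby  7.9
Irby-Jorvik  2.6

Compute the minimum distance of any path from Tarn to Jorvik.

20.9 km

Candidate routes:
Tarn - Selby - Arlen - Dunly - Irby - Jorvik: 6.7+1.6+8.3+4.8+2.6 = 24
Tarn - Selby - Orton - Irby - Jorvik: 6.7+4.3+7.3+2.6 = 20.9
Cheapest is Tarn - Selby - Orton - Irby - Jorvik at 20.9 km.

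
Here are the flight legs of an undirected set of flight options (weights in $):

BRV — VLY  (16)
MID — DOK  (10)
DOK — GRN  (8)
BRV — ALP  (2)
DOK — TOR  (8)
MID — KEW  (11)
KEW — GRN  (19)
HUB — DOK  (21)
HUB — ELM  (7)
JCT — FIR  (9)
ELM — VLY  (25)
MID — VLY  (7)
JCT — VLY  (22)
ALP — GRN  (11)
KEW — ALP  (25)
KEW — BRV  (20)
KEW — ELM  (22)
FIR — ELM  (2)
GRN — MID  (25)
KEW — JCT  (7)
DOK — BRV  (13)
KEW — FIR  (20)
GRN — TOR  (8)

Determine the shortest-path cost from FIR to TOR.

Running Dijkstra from FIR:
FIR: 0
ELM: 2  (via FIR)
JCT: 9  (via FIR)
HUB: 9  (via ELM)
KEW: 16  (via JCT)
MID: 27  (via KEW)
VLY: 27  (via ELM)
DOK: 30  (via HUB)
GRN: 35  (via KEW)
BRV: 36  (via KEW)
ALP: 38  (via BRV)
TOR: 38  (via DOK)
Shortest route: FIR → ELM → HUB → DOK → TOR = $38.

$38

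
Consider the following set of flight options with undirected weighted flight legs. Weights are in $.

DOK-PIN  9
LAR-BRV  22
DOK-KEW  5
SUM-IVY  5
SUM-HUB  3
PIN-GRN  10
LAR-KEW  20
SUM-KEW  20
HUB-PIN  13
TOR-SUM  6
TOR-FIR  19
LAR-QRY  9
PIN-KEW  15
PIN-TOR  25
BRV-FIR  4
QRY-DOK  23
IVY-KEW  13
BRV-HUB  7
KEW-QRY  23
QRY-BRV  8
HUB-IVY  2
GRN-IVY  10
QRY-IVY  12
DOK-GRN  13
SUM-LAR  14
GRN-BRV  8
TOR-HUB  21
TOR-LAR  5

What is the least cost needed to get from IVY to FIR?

Enumerating some paths:
IVY - SUM - HUB - BRV - FIR: 5+3+7+4 = 19
IVY - HUB - BRV - FIR: 2+7+4 = 13
IVY - GRN - BRV - FIR: 10+8+4 = 22
The minimum is $13 via IVY - HUB - BRV - FIR.

$13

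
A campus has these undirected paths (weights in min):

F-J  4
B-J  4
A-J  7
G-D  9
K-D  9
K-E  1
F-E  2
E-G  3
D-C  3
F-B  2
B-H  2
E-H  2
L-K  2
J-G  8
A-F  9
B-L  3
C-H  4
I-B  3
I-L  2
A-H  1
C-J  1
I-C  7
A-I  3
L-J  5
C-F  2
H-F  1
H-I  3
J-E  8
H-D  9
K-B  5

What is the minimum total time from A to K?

Candidate routes:
A → H → F → E → K: 1+1+2+1 = 5
A → H → E → K: 1+2+1 = 4
The minimum is 4 min via A → H → E → K.

4 min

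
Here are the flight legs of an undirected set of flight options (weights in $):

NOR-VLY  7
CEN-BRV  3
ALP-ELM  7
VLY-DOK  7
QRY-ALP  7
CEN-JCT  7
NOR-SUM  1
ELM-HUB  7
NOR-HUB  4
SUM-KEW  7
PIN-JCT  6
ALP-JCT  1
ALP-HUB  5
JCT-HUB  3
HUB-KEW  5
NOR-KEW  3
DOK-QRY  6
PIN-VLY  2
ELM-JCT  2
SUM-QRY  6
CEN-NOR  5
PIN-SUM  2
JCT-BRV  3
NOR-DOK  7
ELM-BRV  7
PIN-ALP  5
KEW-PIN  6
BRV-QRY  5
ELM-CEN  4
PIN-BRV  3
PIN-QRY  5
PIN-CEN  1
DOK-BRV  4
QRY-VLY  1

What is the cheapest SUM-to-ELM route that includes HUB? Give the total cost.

Best SUM to HUB: SUM → NOR → HUB costing 5
Best HUB to ELM: HUB → JCT → ELM costing 5
Total via HUB: 5 + 5 = $10.

$10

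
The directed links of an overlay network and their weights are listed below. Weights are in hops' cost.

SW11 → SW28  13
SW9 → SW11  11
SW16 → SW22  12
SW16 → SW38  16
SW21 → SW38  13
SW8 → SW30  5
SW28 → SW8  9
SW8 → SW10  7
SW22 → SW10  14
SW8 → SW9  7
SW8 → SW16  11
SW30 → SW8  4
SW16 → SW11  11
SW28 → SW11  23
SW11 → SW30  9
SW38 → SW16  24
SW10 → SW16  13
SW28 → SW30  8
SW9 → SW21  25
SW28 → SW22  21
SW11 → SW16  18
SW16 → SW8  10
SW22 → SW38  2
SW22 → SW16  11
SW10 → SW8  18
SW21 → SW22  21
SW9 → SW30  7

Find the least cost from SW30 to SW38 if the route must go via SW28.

58 hops' cost

Shortest SW30→SW28: SW30 → SW8 → SW9 → SW11 → SW28 = 35
Best SW28 to SW38: SW28 → SW22 → SW38 costing 23
Total via SW28: 35 + 23 = 58 hops' cost.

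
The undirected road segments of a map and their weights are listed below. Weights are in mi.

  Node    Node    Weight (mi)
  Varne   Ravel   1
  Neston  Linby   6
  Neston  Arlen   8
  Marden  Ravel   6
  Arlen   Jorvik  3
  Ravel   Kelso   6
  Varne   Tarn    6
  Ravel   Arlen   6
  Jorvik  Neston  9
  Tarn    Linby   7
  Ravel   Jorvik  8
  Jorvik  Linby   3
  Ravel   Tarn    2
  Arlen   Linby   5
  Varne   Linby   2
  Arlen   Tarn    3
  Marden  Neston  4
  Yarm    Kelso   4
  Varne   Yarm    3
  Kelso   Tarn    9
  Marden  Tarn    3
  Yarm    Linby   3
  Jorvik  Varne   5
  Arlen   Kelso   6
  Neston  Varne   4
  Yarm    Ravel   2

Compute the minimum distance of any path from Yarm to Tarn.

4 mi

Running Dijkstra from Yarm:
Yarm: 0
Ravel: 2  (via Yarm)
Varne: 3  (via Yarm)
Linby: 3  (via Yarm)
Tarn: 4  (via Ravel)
Shortest route: Yarm → Ravel → Tarn = 4 mi.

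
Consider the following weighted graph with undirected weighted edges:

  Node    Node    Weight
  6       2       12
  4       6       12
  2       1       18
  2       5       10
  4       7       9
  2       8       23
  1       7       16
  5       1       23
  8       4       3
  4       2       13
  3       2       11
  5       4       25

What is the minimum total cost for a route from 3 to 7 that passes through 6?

Shortest 3→6: 3 → 2 → 6 = 23
Shortest 6→7: 6 → 4 → 7 = 21
Total via 6: 23 + 21 = 44.

44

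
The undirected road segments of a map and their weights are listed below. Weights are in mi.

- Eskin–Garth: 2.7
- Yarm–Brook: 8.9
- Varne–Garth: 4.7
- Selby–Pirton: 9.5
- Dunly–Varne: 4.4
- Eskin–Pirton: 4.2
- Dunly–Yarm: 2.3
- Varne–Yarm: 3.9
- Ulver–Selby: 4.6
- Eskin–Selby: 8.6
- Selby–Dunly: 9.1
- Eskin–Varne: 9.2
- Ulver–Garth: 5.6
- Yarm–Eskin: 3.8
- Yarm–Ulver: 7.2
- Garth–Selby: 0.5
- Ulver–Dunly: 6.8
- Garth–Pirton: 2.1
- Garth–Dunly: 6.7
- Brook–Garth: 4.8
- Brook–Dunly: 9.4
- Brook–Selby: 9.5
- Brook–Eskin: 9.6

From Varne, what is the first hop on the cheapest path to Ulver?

Garth

Candidate routes:
Varne → Garth → Ulver: 4.7+5.6 = 10.3
Varne → Dunly → Ulver: 4.4+6.8 = 11.2
Varne → Yarm → Ulver: 3.9+7.2 = 11.1
Varne → Garth → Selby → Ulver: 4.7+0.5+4.6 = 9.8
Cheapest is Varne → Garth → Selby → Ulver at 9.8 mi.
So from Varne the first move is to Garth.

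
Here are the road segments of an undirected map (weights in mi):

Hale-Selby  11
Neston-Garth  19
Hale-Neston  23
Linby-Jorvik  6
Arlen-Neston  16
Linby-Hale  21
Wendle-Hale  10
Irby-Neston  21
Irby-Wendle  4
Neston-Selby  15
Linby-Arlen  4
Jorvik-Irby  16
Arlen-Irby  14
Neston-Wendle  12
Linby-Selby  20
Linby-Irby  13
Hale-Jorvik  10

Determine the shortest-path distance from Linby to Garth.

Settle nodes by increasing distance from Linby:
Linby: 0
Arlen: 4  (via Linby)
Jorvik: 6  (via Linby)
Irby: 13  (via Linby)
Hale: 16  (via Jorvik)
Wendle: 17  (via Irby)
Selby: 20  (via Linby)
Neston: 20  (via Arlen)
Garth: 39  (via Neston)
Shortest route: Linby–Arlen–Neston–Garth = 39 mi.

39 mi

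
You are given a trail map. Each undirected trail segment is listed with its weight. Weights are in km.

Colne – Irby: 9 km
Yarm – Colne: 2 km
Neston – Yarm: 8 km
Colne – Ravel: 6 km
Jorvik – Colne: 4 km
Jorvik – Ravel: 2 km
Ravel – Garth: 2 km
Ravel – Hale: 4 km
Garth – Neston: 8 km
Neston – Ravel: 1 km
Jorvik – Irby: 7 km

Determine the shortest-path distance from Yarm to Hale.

Settle nodes by increasing distance from Yarm:
Yarm: 0
Colne: 2  (via Yarm)
Jorvik: 6  (via Colne)
Ravel: 8  (via Colne)
Neston: 8  (via Yarm)
Garth: 10  (via Ravel)
Irby: 11  (via Colne)
Hale: 12  (via Ravel)
Shortest route: Yarm → Colne → Ravel → Hale = 12 km.

12 km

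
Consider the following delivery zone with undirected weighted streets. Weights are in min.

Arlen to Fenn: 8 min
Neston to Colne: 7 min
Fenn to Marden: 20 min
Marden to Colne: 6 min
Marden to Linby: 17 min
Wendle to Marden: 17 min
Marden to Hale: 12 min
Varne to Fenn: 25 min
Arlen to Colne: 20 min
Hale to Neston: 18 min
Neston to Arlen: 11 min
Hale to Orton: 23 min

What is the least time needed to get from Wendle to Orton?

Settle nodes by increasing distance from Wendle:
Wendle: 0
Marden: 17  (via Wendle)
Colne: 23  (via Marden)
Hale: 29  (via Marden)
Neston: 30  (via Colne)
Linby: 34  (via Marden)
Fenn: 37  (via Marden)
Arlen: 41  (via Neston)
Orton: 52  (via Hale)
Shortest route: Wendle–Marden–Hale–Orton = 52 min.

52 min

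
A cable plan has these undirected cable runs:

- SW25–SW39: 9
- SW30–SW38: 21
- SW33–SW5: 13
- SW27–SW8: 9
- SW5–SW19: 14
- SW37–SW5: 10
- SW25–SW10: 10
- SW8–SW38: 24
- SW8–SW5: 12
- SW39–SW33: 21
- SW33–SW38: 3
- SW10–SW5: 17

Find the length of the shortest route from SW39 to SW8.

Enumerating some paths:
SW39 → SW25 → SW10 → SW5 → SW8: 9+10+17+12 = 48
SW39 → SW25 → SW10 → SW5 → SW33 → SW38 → SW8: 9+10+17+13+3+24 = 76
SW39 → SW33 → SW5 → SW8: 21+13+12 = 46
SW39 → SW33 → SW38 → SW8: 21+3+24 = 48
The minimum is 46 via SW39 → SW33 → SW5 → SW8.

46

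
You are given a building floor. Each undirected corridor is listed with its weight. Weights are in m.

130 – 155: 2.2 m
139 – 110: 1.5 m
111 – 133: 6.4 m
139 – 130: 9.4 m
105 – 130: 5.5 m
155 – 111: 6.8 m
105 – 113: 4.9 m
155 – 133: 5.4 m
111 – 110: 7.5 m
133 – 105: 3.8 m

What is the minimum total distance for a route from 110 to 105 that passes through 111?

17.7 m

Shortest 110→111: 110 → 111 = 7.5
Shortest 111→105: 111 → 133 → 105 = 10.2
Total via 111: 7.5 + 10.2 = 17.7 m.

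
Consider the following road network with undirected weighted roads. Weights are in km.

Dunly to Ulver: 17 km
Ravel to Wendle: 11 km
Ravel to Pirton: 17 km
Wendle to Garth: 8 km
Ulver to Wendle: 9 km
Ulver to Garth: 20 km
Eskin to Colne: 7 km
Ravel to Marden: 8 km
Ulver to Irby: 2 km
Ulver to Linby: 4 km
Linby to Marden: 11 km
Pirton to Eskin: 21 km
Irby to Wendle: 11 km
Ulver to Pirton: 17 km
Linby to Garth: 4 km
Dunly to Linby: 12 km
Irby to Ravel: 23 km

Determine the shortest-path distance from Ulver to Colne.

Settle nodes by increasing distance from Ulver:
Ulver: 0
Irby: 2  (via Ulver)
Linby: 4  (via Ulver)
Garth: 8  (via Linby)
Wendle: 9  (via Ulver)
Marden: 15  (via Linby)
Dunly: 16  (via Linby)
Pirton: 17  (via Ulver)
Ravel: 20  (via Wendle)
Eskin: 38  (via Pirton)
Colne: 45  (via Eskin)
Shortest route: Ulver–Pirton–Eskin–Colne = 45 km.

45 km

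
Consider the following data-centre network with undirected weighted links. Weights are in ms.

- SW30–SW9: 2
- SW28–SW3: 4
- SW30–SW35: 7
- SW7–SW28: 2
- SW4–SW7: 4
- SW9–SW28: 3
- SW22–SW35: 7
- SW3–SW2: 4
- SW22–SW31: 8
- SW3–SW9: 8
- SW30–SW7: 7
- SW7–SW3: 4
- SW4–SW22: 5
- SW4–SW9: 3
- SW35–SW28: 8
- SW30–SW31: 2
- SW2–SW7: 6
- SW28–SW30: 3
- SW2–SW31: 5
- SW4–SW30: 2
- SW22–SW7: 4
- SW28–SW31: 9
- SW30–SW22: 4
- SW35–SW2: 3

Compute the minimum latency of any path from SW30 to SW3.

Shortest distances from SW30:
SW30: 0
SW31: 2  (via SW30)
SW9: 2  (via SW30)
SW4: 2  (via SW30)
SW28: 3  (via SW30)
SW22: 4  (via SW30)
SW7: 5  (via SW28)
SW3: 7  (via SW28)
Shortest route: SW30–SW28–SW3 = 7 ms.

7 ms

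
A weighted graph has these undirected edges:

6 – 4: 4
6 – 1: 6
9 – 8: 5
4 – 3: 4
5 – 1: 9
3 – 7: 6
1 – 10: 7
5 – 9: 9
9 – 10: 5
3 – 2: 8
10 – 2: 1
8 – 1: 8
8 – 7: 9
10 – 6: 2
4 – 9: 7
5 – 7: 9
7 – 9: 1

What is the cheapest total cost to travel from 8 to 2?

11

Compare a few routes:
8 → 9 → 10 → 2: 5+5+1 = 11
8 → 7 → 9 → 10 → 2: 9+1+5+1 = 16
8 → 1 → 10 → 2: 8+7+1 = 16
Cheapest is 8 → 9 → 10 → 2 at 11.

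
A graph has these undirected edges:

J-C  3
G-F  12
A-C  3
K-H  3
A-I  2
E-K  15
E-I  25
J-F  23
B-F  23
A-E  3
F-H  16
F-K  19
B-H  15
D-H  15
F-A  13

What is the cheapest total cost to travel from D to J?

42

Shortest distances from D:
D: 0
H: 15  (via D)
K: 18  (via H)
B: 30  (via H)
F: 31  (via H)
E: 33  (via K)
A: 36  (via E)
I: 38  (via A)
C: 39  (via A)
J: 42  (via C)
Shortest route: D–H–K–E–A–C–J = 42.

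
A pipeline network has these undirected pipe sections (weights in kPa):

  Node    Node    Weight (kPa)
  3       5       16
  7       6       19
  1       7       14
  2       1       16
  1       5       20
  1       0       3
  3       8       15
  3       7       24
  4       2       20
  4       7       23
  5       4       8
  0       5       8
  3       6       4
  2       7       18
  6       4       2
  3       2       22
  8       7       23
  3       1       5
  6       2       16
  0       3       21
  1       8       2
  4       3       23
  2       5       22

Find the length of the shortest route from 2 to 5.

22 kPa

Candidate routes:
2–1–0–5: 16+3+8 = 27
2–5: 22 = 22
2–6–4–5: 16+2+8 = 26
2–4–5: 20+8 = 28
Cheapest is 2–5 at 22 kPa.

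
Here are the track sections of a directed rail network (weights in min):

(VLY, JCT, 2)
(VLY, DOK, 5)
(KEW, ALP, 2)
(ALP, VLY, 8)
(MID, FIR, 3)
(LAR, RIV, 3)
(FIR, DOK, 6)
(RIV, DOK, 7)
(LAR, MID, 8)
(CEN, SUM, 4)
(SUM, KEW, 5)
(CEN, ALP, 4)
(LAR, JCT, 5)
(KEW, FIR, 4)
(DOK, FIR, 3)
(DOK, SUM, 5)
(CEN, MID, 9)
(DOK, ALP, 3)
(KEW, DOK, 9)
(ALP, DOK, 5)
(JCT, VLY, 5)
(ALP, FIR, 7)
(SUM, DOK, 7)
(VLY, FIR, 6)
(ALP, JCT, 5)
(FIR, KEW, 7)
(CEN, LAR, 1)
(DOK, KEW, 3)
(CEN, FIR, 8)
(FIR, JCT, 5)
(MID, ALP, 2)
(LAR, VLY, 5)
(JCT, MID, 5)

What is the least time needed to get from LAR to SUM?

Shortest distances from LAR:
LAR: 0
RIV: 3  (via LAR)
JCT: 5  (via LAR)
VLY: 5  (via LAR)
MID: 8  (via LAR)
DOK: 10  (via RIV)
ALP: 10  (via MID)
FIR: 11  (via VLY)
KEW: 13  (via DOK)
SUM: 15  (via DOK)
Shortest route: LAR–RIV–DOK–SUM = 15 min.

15 min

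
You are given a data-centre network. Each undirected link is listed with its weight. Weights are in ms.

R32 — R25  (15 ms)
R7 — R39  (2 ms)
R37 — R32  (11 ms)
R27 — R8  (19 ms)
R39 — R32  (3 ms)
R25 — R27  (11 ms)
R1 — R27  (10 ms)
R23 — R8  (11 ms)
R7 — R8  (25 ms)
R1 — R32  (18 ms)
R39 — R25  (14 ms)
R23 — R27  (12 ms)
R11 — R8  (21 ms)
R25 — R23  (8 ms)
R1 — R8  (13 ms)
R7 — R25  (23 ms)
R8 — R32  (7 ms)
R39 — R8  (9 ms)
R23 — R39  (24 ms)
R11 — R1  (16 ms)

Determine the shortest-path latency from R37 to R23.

29 ms

Running Dijkstra from R37:
R37: 0
R32: 11  (via R37)
R39: 14  (via R32)
R7: 16  (via R39)
R8: 18  (via R32)
R25: 26  (via R32)
R23: 29  (via R8)
Shortest route: R37 → R32 → R8 → R23 = 29 ms.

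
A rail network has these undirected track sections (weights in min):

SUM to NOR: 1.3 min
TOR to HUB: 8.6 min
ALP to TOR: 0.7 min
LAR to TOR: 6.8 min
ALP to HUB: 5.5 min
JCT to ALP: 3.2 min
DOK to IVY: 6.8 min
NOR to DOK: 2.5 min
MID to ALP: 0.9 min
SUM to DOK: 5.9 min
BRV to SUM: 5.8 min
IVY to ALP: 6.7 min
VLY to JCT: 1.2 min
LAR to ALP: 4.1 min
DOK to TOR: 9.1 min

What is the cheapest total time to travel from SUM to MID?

Candidate routes:
SUM - NOR - DOK - TOR - ALP - MID: 1.3+2.5+9.1+0.7+0.9 = 14.5
SUM - DOK - TOR - ALP - MID: 5.9+9.1+0.7+0.9 = 16.6
SUM - NOR - DOK - IVY - ALP - MID: 1.3+2.5+6.8+6.7+0.9 = 18.2
Cheapest is SUM - NOR - DOK - TOR - ALP - MID at 14.5 min.

14.5 min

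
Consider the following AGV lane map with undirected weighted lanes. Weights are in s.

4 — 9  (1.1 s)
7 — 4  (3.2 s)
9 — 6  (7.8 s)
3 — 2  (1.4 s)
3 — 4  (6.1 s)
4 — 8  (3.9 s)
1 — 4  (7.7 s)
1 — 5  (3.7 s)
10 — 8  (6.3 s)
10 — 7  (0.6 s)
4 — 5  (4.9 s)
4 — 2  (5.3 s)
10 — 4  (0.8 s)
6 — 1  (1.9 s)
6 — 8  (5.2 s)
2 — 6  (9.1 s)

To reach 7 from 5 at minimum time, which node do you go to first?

4

Enumerating some paths:
5 → 1 → 4 → 10 → 7: 3.7+7.7+0.8+0.6 = 12.8
5 → 1 → 4 → 7: 3.7+7.7+3.2 = 14.6
5 → 4 → 10 → 7: 4.9+0.8+0.6 = 6.3
5 → 4 → 7: 4.9+3.2 = 8.1
Cheapest is 5 → 4 → 10 → 7 at 6.3 s.
So from 5 the first move is to 4.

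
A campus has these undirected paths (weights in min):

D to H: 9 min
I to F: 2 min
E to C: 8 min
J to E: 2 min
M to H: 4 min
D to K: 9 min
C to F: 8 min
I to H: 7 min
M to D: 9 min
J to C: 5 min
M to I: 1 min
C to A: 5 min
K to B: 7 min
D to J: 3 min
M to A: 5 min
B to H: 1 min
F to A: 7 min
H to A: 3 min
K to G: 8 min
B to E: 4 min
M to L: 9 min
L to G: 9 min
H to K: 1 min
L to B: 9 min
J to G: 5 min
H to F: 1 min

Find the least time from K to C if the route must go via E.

Best K to E: K–H–B–E costing 6
Best E to C: E–J–C costing 7
Total via E: 6 + 7 = 13 min.

13 min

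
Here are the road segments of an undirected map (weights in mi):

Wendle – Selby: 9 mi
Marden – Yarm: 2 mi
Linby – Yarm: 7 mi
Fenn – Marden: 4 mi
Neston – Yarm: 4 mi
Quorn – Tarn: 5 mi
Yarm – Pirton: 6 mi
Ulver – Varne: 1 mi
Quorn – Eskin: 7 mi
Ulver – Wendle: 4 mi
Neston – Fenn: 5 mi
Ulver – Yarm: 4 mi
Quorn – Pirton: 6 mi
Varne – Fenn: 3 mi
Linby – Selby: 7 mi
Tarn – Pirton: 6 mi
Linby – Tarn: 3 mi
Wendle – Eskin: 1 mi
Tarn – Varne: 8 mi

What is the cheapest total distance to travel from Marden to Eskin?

Compare a few routes:
Marden–Yarm–Pirton–Quorn–Eskin: 2+6+6+7 = 21
Marden–Fenn–Varne–Ulver–Wendle–Eskin: 4+3+1+4+1 = 13
Marden–Yarm–Ulver–Wendle–Eskin: 2+4+4+1 = 11
Marden–Yarm–Neston–Fenn–Varne–Ulver–Wendle–Eskin: 2+4+5+3+1+4+1 = 20
Cheapest is Marden–Yarm–Ulver–Wendle–Eskin at 11 mi.

11 mi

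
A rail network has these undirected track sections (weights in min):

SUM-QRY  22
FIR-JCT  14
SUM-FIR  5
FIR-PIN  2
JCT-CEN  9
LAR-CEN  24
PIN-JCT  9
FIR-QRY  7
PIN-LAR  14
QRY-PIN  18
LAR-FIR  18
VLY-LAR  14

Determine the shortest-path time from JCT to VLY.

Compare a few routes:
JCT - FIR - PIN - LAR - VLY: 14+2+14+14 = 44
JCT - FIR - LAR - VLY: 14+18+14 = 46
JCT - PIN - FIR - LAR - VLY: 9+2+18+14 = 43
JCT - PIN - LAR - VLY: 9+14+14 = 37
Cheapest is JCT - PIN - LAR - VLY at 37 min.

37 min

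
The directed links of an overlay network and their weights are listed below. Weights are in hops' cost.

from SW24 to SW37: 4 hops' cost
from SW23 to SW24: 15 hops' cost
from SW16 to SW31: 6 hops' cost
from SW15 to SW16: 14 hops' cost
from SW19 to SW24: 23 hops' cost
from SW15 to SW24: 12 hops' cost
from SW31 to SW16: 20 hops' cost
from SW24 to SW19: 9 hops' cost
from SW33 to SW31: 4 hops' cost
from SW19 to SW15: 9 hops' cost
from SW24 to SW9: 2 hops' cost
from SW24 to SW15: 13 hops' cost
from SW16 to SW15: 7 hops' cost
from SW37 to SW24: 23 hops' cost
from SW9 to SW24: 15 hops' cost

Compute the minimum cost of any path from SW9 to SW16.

42 hops' cost

Enumerating some paths:
SW9 - SW24 - SW15 - SW16: 15+13+14 = 42
SW9 - SW24 - SW19 - SW15 - SW16: 15+9+9+14 = 47
The minimum is 42 hops' cost via SW9 - SW24 - SW15 - SW16.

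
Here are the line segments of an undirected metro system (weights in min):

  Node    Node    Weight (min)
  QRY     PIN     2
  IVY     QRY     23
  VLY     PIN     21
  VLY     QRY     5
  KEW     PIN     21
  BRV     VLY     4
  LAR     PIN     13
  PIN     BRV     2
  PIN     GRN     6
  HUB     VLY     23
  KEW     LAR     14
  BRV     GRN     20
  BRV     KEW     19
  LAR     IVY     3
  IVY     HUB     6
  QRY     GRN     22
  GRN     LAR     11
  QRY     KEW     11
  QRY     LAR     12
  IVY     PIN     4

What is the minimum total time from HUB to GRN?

Compare a few routes:
HUB–IVY–LAR–PIN–GRN: 6+3+13+6 = 28
HUB–IVY–LAR–GRN: 6+3+11 = 20
HUB–IVY–LAR–QRY–PIN–GRN: 6+3+12+2+6 = 29
HUB–IVY–PIN–GRN: 6+4+6 = 16
Cheapest is HUB–IVY–PIN–GRN at 16 min.

16 min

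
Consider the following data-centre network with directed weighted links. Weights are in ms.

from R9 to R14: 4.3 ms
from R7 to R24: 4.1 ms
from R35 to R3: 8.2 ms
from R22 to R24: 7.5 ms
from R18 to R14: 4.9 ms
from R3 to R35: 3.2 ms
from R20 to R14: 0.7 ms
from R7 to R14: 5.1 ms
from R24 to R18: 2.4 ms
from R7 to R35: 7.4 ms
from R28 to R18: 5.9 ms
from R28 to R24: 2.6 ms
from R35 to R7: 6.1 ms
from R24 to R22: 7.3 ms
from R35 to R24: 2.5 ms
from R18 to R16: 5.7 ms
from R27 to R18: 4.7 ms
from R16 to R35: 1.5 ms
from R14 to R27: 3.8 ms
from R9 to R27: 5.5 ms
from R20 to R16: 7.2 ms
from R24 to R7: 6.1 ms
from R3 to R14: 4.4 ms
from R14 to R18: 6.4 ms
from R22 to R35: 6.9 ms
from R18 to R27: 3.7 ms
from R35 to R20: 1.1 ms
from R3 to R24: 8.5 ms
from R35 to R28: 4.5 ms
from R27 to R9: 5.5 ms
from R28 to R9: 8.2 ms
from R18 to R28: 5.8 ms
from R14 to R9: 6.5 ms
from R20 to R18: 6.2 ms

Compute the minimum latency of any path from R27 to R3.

Enumerating some paths:
R27–R18–R28–R24–R7–R35–R3: 4.7+5.8+2.6+6.1+7.4+8.2 = 34.8
R27–R9–R14–R18–R16–R35–R3: 5.5+4.3+6.4+5.7+1.5+8.2 = 31.6
R27–R18–R16–R35–R3: 4.7+5.7+1.5+8.2 = 20.1
R27–R18–R28–R24–R22–R35–R3: 4.7+5.8+2.6+7.3+6.9+8.2 = 35.5
Cheapest is R27–R18–R16–R35–R3 at 20.1 ms.

20.1 ms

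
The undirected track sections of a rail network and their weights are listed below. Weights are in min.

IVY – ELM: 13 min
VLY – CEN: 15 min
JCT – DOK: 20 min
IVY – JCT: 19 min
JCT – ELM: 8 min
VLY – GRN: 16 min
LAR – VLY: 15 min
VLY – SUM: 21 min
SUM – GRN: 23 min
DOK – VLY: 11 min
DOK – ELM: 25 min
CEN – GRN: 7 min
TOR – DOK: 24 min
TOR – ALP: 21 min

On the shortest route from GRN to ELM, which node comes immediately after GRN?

VLY

Candidate routes:
GRN → VLY → DOK → JCT → ELM: 16+11+20+8 = 55
GRN → CEN → VLY → DOK → ELM: 7+15+11+25 = 58
GRN → VLY → DOK → ELM: 16+11+25 = 52
The minimum is 52 min via GRN → VLY → DOK → ELM.
So from GRN the first move is to VLY.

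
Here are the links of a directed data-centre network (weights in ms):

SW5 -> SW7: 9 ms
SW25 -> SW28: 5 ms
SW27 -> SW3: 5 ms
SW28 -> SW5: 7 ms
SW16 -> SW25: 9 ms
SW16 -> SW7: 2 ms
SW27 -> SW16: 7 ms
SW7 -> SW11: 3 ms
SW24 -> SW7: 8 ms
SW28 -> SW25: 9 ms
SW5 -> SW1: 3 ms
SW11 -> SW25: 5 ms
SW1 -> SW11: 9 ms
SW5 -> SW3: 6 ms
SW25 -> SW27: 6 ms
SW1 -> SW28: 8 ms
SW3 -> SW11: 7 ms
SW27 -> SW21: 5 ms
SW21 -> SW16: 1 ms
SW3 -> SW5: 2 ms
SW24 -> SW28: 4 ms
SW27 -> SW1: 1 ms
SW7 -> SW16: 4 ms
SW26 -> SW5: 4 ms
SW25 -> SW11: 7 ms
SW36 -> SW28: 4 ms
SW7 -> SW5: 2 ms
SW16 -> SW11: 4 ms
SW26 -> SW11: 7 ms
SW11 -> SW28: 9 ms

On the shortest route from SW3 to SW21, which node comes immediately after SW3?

Candidate routes:
SW3–SW5–SW1–SW11–SW25–SW27–SW21: 2+3+9+5+6+5 = 30
SW3–SW11–SW25–SW27–SW21: 7+5+6+5 = 23
SW3–SW5–SW7–SW11–SW25–SW27–SW21: 2+9+3+5+6+5 = 30
Cheapest is SW3–SW11–SW25–SW27–SW21 at 23 ms.
So from SW3 the first move is to SW11.

SW11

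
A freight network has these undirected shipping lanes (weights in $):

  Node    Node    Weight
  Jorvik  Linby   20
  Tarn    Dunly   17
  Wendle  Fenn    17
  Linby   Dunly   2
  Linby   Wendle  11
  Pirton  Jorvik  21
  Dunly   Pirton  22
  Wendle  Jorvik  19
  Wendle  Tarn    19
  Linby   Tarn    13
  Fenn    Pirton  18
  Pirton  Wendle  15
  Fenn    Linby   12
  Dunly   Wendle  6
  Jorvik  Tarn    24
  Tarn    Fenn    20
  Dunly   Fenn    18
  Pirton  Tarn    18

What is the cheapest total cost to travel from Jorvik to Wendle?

$19

Compare a few routes:
Jorvik - Pirton - Wendle: 21+15 = 36
Jorvik - Linby - Dunly - Wendle: 20+2+6 = 28
Jorvik - Linby - Wendle: 20+11 = 31
Jorvik - Wendle: 19 = 19
The minimum is $19 via Jorvik - Wendle.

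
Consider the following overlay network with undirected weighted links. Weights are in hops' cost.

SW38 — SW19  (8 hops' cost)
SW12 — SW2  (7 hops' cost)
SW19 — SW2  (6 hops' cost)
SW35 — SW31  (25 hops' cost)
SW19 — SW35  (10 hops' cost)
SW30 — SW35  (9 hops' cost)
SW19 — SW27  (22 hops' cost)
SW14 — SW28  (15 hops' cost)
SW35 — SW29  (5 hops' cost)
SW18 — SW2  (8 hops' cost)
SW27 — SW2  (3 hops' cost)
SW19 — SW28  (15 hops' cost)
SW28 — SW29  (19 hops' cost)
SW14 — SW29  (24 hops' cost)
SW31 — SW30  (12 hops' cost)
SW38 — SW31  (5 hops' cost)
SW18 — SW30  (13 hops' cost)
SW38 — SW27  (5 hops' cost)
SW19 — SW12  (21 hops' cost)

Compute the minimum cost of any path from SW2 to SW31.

13 hops' cost

Enumerating some paths:
SW2 - SW27 - SW38 - SW31: 3+5+5 = 13
SW2 - SW19 - SW38 - SW31: 6+8+5 = 19
Cheapest is SW2 - SW27 - SW38 - SW31 at 13 hops' cost.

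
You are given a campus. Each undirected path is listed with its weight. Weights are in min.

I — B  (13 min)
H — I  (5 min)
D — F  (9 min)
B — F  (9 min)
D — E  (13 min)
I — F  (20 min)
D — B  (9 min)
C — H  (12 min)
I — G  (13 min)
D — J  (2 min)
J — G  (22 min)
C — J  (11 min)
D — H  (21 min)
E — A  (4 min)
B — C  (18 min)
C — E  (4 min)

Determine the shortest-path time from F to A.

26 min

Compare a few routes:
F - D - E - A: 9+13+4 = 26
F - D - J - C - E - A: 9+2+11+4+4 = 30
Cheapest is F - D - E - A at 26 min.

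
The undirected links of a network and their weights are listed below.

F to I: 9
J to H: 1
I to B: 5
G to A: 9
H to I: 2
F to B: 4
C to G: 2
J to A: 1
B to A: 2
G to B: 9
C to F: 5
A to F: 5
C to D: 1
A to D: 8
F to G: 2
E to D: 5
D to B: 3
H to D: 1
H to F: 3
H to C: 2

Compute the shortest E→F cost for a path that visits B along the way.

12

Best E to B: E–D–B costing 8
Shortest B→F: B–F = 4
Total via B: 8 + 4 = 12.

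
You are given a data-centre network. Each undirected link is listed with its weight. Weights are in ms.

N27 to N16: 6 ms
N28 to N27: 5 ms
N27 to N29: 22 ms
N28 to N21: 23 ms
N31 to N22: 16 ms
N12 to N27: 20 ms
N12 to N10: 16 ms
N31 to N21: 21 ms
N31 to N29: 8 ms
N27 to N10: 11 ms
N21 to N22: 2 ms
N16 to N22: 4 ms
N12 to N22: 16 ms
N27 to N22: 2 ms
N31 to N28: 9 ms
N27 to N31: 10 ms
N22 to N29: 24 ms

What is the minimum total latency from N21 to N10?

Shortest distances from N21:
N21: 0
N22: 2  (via N21)
N27: 4  (via N22)
N16: 6  (via N22)
N28: 9  (via N27)
N31: 14  (via N27)
N10: 15  (via N27)
Shortest route: N21–N22–N27–N10 = 15 ms.

15 ms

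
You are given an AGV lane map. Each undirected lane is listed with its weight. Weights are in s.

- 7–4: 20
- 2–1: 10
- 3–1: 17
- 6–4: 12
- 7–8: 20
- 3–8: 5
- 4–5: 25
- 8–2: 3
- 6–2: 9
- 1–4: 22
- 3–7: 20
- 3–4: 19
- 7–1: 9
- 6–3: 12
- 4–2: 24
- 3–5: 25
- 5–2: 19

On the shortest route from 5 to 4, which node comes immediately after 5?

Compare a few routes:
5–2–6–4: 19+9+12 = 40
5–4: 25 = 25
Cheapest is 5–4 at 25 s.
So from 5 the first move is to 4.

4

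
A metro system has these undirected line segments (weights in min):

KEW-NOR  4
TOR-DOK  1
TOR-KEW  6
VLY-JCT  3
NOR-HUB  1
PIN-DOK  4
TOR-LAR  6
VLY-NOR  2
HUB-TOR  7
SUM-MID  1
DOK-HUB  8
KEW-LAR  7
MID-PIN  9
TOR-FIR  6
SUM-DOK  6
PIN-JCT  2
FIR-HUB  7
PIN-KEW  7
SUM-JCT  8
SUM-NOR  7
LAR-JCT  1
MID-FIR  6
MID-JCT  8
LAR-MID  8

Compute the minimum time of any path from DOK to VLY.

9 min

Compare a few routes:
DOK → TOR → LAR → JCT → VLY: 1+6+1+3 = 11
DOK → PIN → JCT → VLY: 4+2+3 = 9
DOK → TOR → HUB → NOR → VLY: 1+7+1+2 = 11
DOK → HUB → NOR → VLY: 8+1+2 = 11
The minimum is 9 min via DOK → PIN → JCT → VLY.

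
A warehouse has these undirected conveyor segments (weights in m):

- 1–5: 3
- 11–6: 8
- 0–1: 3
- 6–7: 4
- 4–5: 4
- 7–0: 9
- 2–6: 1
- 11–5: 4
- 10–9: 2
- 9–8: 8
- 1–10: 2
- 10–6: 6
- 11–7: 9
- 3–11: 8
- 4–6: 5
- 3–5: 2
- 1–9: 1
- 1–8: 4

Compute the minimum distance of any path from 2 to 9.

Running Dijkstra from 2:
2: 0
6: 1  (via 2)
7: 5  (via 6)
4: 6  (via 6)
10: 7  (via 6)
1: 9  (via 10)
9: 9  (via 10)
Shortest route: 2–6–10–9 = 9 m.

9 m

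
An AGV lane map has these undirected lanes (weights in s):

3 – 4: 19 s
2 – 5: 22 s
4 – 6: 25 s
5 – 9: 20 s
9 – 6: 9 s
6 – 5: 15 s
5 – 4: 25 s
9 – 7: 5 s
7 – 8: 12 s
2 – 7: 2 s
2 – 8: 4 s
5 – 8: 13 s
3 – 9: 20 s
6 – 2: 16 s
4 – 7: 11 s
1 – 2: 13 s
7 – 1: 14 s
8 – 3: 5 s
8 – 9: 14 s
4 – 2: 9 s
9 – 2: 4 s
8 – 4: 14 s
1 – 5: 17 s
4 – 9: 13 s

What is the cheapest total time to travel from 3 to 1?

22 s

Candidate routes:
3 → 8 → 2 → 7 → 1: 5+4+2+14 = 25
3 → 8 → 7 → 1: 5+12+14 = 31
3 → 8 → 2 → 1: 5+4+13 = 22
Cheapest is 3 → 8 → 2 → 1 at 22 s.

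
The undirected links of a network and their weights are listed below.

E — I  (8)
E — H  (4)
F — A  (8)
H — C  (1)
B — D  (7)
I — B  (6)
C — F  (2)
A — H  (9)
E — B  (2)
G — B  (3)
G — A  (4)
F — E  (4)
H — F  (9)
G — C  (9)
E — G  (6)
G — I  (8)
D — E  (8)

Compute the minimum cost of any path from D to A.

14

Compare a few routes:
D → E → G → A: 8+6+4 = 18
D → B → E → G → A: 7+2+6+4 = 19
D → E → B → G → A: 8+2+3+4 = 17
D → B → G → A: 7+3+4 = 14
The minimum is 14 via D → B → G → A.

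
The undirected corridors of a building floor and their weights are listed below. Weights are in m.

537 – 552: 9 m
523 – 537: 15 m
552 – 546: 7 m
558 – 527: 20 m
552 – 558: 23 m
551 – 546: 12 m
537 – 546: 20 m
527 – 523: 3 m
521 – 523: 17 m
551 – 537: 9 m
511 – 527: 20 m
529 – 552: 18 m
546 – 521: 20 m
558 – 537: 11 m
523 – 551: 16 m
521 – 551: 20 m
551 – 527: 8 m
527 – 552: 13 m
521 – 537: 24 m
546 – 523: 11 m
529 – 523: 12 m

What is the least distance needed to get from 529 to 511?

Enumerating some paths:
529 - 523 - 527 - 511: 12+3+20 = 35
529 - 552 - 527 - 511: 18+13+20 = 51
The minimum is 35 m via 529 - 523 - 527 - 511.

35 m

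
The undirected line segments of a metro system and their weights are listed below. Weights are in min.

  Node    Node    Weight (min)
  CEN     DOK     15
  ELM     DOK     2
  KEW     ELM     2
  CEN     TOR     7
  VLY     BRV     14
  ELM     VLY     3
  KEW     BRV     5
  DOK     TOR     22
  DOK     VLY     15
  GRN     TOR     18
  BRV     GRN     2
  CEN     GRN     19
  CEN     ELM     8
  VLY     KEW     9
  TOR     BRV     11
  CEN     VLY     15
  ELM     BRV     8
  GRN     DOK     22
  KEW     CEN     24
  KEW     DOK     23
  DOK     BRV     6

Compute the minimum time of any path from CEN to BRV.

Shortest distances from CEN:
CEN: 0
TOR: 7  (via CEN)
ELM: 8  (via CEN)
KEW: 10  (via ELM)
DOK: 10  (via ELM)
VLY: 11  (via ELM)
BRV: 15  (via KEW)
Shortest route: CEN–ELM–KEW–BRV = 15 min.

15 min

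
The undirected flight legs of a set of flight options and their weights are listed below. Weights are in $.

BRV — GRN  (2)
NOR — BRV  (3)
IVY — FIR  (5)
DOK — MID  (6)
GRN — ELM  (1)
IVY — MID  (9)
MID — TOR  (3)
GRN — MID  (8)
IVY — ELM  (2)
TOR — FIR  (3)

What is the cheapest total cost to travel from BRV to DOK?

Running Dijkstra from BRV:
BRV: 0
GRN: 2  (via BRV)
NOR: 3  (via BRV)
ELM: 3  (via GRN)
IVY: 5  (via ELM)
FIR: 10  (via IVY)
MID: 10  (via GRN)
TOR: 13  (via FIR)
DOK: 16  (via MID)
Shortest route: BRV–GRN–MID–DOK = $16.

$16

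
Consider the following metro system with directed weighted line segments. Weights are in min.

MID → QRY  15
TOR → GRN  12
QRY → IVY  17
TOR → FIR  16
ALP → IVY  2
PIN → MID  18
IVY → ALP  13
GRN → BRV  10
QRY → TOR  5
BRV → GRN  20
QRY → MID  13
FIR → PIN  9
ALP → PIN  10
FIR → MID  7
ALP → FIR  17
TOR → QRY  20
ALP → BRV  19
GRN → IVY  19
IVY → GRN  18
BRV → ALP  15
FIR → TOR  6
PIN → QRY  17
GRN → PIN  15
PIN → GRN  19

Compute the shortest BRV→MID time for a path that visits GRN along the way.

Shortest BRV→GRN: BRV–GRN = 20
Best GRN to MID: GRN–PIN–MID costing 33
Total via GRN: 20 + 33 = 53 min.

53 min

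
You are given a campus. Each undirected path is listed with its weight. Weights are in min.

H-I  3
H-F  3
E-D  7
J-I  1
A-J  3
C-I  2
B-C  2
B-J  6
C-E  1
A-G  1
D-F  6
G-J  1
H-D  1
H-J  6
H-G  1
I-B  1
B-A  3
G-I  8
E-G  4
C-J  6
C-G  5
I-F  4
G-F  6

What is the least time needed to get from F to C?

6 min

Candidate routes:
F–I–B–C: 4+1+2 = 7
F–I–C: 4+2 = 6
Cheapest is F–I–C at 6 min.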